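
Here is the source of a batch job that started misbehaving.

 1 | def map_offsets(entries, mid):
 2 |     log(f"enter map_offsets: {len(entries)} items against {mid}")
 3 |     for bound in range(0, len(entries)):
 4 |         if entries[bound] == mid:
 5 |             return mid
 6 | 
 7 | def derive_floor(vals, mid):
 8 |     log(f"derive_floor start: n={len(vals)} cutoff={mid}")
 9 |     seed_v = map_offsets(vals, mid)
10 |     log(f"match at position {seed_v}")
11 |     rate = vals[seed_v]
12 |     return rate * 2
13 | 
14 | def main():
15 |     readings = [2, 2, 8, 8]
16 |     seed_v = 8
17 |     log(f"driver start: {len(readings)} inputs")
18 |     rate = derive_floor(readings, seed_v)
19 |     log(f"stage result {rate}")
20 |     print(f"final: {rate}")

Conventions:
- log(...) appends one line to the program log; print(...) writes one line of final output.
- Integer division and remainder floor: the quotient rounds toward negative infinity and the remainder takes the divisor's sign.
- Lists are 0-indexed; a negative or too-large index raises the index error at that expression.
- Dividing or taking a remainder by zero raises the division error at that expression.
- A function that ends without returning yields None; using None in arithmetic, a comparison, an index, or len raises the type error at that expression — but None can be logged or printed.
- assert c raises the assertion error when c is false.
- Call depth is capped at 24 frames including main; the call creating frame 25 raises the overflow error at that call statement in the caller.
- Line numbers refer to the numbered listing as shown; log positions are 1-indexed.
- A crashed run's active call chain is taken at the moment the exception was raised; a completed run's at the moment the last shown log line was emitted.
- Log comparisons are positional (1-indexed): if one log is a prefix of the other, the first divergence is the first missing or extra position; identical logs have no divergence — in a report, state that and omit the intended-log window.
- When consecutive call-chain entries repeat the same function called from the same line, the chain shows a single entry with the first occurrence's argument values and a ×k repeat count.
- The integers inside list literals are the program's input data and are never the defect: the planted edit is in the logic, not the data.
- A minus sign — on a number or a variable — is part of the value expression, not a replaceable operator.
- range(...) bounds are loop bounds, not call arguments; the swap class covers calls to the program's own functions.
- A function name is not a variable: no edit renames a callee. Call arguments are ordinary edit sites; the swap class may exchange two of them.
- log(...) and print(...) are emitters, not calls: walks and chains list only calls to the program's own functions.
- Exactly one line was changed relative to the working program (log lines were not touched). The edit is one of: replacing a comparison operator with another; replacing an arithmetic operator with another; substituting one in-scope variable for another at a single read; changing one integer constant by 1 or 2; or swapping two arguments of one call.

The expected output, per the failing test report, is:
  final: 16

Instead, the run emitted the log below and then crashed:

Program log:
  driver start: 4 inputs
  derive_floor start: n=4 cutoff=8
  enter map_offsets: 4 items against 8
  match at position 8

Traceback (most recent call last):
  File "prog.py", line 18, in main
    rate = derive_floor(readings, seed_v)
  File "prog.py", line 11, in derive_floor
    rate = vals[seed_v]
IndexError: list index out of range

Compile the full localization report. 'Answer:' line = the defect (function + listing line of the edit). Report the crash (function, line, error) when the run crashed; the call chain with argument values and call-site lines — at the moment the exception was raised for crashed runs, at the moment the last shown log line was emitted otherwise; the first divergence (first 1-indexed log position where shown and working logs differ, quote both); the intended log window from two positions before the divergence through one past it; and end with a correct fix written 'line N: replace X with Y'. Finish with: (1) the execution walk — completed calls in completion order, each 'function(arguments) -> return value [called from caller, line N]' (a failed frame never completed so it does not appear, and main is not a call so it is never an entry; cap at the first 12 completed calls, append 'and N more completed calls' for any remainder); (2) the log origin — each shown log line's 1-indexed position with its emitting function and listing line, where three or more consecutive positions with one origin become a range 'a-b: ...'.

Answer: the defect is in map_offsets at line 5.
Key fact: Log line 4 is where behavior first shows: 'match at position 8' appears instead of 'match at position 2'.
Crash: derive_floor, line 11, IndexError.
Call chain: main -> derive_floor([2, 2, 8, 8], 8) (called at line 18).
First divergence: position 4 — shown 'match at position 8', intended 'match at position 2'.
Intended log window:
  2: derive_floor start: n=4 cutoff=8
  3: enter map_offsets: 4 items against 8
  4: match at position 2
  5: stage result 16
Execution walk:
  map_offsets([2, 2, 8, 8], 8) -> 8  [called from derive_floor, line 9]
Log origins:
  1: emitted by main (line 17)
  2: emitted by derive_floor (line 8)
  3: emitted by map_offsets (line 2)
  4: emitted by derive_floor (line 10)
A correct fix: line 5: replace `mid` with `bound`.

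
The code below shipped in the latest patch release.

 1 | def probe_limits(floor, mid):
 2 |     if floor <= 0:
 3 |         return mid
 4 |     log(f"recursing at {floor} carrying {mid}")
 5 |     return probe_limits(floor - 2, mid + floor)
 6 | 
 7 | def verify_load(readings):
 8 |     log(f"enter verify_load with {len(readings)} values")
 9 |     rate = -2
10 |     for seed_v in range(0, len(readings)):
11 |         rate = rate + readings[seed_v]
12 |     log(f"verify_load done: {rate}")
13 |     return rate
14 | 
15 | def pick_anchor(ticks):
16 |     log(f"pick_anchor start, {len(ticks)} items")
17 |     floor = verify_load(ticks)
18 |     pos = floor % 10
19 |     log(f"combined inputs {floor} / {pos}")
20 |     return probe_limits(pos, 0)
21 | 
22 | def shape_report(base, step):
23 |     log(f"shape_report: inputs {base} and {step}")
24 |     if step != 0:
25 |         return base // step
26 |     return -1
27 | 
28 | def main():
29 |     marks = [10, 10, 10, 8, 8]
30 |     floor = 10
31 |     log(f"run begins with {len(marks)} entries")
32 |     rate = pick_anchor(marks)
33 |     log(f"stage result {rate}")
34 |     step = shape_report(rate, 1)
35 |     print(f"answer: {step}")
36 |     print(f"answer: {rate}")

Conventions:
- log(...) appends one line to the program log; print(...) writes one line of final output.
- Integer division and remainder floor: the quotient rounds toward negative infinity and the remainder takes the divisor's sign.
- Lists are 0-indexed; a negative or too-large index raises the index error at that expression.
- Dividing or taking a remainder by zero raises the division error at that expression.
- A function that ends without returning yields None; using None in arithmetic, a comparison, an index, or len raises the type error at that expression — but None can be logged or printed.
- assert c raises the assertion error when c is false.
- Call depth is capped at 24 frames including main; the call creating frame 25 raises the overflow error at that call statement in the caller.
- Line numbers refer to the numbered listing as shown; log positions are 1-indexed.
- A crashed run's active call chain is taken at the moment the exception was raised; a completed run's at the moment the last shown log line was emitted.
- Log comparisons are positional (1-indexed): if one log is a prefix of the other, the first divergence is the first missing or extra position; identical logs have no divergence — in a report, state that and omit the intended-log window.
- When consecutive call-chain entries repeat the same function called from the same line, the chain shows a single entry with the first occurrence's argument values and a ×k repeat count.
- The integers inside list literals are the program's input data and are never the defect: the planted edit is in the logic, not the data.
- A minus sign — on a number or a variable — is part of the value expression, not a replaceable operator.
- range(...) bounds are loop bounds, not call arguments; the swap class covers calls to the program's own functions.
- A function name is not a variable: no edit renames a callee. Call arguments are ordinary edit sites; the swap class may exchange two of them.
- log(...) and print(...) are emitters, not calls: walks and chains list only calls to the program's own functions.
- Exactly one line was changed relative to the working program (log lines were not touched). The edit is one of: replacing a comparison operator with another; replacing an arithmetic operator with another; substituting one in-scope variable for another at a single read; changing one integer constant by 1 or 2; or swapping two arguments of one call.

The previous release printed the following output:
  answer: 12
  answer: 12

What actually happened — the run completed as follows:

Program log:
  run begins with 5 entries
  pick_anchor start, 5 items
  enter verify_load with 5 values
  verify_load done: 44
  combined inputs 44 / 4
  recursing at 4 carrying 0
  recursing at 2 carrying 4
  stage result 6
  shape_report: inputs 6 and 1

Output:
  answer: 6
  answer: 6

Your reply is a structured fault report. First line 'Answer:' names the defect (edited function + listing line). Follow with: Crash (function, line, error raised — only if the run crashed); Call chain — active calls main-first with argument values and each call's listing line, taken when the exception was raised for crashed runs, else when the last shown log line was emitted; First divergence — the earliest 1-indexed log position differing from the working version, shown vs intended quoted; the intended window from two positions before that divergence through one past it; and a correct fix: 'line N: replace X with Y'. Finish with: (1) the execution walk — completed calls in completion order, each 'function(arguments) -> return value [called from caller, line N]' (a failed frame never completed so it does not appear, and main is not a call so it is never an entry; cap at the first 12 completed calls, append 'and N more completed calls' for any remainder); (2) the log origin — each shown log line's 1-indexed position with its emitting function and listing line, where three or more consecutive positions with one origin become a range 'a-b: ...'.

Answer: the defect is in verify_load at line 9.
The tell: The log first diverges at position 4: the faulty run prints 'verify_load done: 44' where the working version prints 'verify_load done: 46'.
Call chain: main -> shape_report(6, 1) (called at line 34).
First divergence: position 4 — the shown line 'verify_load done: 44' should read 'verify_load done: 46'.
Intended log window:
  2: pick_anchor start, 5 items
  3: enter verify_load with 5 values
  4: verify_load done: 46
  5: combined inputs 46 / 6
Execution walk:
  verify_load([10, 10, 10, 8, 8]) -> 44  [called from pick_anchor, line 17]
  probe_limits(0, 6) -> 6  [called from probe_limits, line 5]
  probe_limits(2, 4) -> 6  [called from probe_limits, line 5]
  probe_limits(4, 0) -> 6  [called from pick_anchor, line 20]
  pick_anchor([10, 10, 10, 8, 8]) -> 6  [called from main, line 32]
  shape_report(6, 1) -> 6  [called from main, line 34]
Origin of each log line:
  1: logged in main at line 31
  2: logged in pick_anchor at line 16
  3: logged in verify_load at line 8
  4: logged in verify_load at line 12
  5: logged in pick_anchor at line 19
  6: logged in probe_limits at line 4
  7: logged in probe_limits at line 4
  8: logged in main at line 33
  9: logged in shape_report at line 23
A correct fix: line 9: replace `-2` with `0`.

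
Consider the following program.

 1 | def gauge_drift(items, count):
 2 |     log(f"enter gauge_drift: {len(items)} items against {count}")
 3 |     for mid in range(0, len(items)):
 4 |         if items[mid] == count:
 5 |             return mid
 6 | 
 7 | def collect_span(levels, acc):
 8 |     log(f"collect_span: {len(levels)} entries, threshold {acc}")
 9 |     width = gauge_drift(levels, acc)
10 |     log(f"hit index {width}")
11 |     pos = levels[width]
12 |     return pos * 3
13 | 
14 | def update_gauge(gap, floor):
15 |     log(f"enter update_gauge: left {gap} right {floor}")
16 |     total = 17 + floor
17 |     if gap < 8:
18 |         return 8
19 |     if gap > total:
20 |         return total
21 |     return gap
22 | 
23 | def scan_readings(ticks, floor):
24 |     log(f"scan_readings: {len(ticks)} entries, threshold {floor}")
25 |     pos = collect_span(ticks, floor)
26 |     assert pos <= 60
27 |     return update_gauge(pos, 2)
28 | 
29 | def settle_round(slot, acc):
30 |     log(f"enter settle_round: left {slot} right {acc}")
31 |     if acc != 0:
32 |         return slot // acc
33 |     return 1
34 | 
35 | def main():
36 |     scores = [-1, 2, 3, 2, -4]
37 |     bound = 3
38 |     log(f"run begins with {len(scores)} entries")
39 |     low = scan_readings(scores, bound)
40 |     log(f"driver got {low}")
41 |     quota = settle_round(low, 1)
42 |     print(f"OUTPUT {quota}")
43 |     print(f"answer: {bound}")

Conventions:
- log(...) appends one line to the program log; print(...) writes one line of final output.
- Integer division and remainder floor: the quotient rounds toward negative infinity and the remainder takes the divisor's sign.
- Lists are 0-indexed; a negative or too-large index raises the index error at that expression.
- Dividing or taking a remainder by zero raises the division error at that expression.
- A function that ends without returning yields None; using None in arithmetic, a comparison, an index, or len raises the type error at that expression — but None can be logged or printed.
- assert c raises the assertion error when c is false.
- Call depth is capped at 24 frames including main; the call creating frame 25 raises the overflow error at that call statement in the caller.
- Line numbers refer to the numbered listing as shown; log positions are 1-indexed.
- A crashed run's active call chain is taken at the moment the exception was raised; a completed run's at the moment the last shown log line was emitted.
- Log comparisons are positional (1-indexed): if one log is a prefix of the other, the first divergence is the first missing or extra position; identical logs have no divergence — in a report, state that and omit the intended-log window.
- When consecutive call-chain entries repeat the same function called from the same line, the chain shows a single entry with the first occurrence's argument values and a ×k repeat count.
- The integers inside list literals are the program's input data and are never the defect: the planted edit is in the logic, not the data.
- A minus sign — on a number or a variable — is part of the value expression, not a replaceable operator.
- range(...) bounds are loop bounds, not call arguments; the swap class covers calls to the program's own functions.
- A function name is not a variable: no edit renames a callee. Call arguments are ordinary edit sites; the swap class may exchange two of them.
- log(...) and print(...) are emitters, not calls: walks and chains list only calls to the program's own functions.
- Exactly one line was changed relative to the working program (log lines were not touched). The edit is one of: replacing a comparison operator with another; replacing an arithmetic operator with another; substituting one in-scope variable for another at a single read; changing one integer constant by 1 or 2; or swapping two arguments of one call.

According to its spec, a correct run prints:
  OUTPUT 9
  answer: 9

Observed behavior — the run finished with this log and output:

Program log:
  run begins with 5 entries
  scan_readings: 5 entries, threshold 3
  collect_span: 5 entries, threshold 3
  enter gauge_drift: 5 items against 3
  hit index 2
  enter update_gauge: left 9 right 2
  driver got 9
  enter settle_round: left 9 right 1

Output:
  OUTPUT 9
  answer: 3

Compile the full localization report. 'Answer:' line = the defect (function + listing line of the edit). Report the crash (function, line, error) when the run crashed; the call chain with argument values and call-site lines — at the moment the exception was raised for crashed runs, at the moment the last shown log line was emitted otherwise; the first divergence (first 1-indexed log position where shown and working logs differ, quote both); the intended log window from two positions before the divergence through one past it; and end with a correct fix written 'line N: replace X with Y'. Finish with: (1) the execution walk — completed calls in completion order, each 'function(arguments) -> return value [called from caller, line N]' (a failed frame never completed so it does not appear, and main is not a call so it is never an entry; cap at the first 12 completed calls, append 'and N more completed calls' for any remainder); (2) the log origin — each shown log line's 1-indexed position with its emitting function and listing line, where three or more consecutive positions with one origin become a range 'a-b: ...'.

Answer: the defect is in main at line 43.
The tell: The logs agree in full; only the final output differs.
Call chain: main -> settle_round(9, 1) (called at line 41).
First divergence: none — the logs agree in full.
Execution walk:
  gauge_drift([-1, 2, 3, 2, -4], 3) -> 2  [called from collect_span, line 9]
  collect_span([-1, 2, 3, 2, -4], 3) -> 9  [called from scan_readings, line 25]
  update_gauge(9, 2) -> 9  [called from scan_readings, line 27]
  scan_readings([-1, 2, 3, 2, -4], 3) -> 9  [called from main, line 39]
  settle_round(9, 1) -> 9  [called from main, line 41]
Log line origins:
  1 — main, line 38
  2 — scan_readings, line 24
  3 — collect_span, line 8
  4 — gauge_drift, line 2
  5 — collect_span, line 10
  6 — update_gauge, line 15
  7 — main, line 40
  8 — settle_round, line 30
A correct fix: line 43: replace `bound` with `low`.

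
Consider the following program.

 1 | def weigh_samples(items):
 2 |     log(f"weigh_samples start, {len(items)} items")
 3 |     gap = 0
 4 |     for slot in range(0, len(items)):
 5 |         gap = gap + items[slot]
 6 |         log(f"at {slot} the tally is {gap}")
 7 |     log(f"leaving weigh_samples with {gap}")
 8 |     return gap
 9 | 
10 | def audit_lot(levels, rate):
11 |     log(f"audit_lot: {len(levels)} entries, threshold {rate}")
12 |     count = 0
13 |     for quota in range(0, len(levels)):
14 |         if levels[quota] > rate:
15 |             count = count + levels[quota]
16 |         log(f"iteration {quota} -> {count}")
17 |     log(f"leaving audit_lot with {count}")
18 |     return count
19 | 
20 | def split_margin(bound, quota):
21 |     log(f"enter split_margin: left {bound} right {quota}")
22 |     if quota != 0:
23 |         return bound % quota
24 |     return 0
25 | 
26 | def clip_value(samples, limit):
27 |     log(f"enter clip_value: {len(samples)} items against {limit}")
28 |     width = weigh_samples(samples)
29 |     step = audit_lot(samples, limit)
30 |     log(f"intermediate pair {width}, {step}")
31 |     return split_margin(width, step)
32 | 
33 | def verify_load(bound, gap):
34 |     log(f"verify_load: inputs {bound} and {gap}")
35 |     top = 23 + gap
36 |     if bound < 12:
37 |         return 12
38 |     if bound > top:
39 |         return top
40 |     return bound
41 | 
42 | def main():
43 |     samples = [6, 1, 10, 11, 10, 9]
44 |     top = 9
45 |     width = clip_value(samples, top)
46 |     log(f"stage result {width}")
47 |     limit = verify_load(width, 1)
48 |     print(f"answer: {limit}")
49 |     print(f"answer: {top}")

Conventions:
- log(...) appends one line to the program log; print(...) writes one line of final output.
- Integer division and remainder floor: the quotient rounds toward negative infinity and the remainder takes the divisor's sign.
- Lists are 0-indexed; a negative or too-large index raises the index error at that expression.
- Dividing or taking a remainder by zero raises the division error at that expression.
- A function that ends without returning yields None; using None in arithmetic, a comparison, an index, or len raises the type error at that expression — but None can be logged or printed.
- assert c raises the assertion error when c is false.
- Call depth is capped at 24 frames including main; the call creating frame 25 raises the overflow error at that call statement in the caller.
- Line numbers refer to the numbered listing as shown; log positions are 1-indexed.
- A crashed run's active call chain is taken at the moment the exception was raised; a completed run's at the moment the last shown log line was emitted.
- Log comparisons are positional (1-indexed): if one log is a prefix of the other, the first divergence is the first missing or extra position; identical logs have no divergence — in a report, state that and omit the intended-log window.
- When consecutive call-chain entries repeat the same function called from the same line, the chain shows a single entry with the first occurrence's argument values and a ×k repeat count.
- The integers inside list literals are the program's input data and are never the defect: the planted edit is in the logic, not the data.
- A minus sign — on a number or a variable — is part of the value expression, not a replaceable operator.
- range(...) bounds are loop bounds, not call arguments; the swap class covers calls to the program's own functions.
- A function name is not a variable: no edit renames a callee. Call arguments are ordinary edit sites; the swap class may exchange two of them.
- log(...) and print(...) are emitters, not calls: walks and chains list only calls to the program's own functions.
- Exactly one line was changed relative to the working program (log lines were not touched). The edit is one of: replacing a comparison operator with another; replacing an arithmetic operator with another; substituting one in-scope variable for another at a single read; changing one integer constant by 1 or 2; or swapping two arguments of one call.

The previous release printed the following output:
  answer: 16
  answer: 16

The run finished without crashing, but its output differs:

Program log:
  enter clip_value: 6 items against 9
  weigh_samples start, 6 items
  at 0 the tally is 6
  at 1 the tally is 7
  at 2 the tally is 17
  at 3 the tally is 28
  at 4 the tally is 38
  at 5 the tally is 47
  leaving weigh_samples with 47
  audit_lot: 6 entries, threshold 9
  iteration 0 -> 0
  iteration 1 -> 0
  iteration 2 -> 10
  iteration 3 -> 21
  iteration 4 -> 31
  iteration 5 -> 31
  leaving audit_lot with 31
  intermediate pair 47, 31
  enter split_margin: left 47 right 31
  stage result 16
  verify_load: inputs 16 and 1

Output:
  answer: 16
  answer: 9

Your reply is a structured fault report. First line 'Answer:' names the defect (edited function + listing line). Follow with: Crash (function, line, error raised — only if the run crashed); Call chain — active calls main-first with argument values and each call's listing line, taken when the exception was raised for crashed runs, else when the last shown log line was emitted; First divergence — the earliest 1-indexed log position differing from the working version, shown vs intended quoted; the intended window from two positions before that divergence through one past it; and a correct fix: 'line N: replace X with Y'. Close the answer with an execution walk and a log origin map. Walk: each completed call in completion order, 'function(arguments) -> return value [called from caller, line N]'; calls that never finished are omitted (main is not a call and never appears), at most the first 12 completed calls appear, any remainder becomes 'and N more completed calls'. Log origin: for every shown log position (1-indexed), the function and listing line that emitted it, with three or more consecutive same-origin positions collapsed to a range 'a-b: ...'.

Answer: the defect is in main at line 49.
The tell: The two runs log identically and part ways only at the printed values.
Call chain: main -> verify_load(16, 1) (called at line 47).
First divergence: there is none — every log position agrees.
Execution walk:
  weigh_samples([6, 1, 10, 11, 10, 9]) -> 47  [called from clip_value, line 28]
  audit_lot([6, 1, 10, 11, 10, 9], 9) -> 31  [called from clip_value, line 29]
  split_margin(47, 31) -> 16  [called from clip_value, line 31]
  clip_value([6, 1, 10, 11, 10, 9], 9) -> 16  [called from main, line 45]
  verify_load(16, 1) -> 16  [called from main, line 47]
Origin of each log line:
  1: emitted by clip_value (line 27)
  2: emitted by weigh_samples (line 2)
  3-8: emitted by weigh_samples (line 6)
  9: emitted by weigh_samples (line 7)
  10: emitted by audit_lot (line 11)
  11-16: emitted by audit_lot (line 16)
  17: emitted by audit_lot (line 17)
  18: emitted by clip_value (line 30)
  19: emitted by split_margin (line 21)
  20: emitted by main (line 46)
  21: emitted by verify_load (line 34)
A correct fix: line 49: replace `top` with `width`.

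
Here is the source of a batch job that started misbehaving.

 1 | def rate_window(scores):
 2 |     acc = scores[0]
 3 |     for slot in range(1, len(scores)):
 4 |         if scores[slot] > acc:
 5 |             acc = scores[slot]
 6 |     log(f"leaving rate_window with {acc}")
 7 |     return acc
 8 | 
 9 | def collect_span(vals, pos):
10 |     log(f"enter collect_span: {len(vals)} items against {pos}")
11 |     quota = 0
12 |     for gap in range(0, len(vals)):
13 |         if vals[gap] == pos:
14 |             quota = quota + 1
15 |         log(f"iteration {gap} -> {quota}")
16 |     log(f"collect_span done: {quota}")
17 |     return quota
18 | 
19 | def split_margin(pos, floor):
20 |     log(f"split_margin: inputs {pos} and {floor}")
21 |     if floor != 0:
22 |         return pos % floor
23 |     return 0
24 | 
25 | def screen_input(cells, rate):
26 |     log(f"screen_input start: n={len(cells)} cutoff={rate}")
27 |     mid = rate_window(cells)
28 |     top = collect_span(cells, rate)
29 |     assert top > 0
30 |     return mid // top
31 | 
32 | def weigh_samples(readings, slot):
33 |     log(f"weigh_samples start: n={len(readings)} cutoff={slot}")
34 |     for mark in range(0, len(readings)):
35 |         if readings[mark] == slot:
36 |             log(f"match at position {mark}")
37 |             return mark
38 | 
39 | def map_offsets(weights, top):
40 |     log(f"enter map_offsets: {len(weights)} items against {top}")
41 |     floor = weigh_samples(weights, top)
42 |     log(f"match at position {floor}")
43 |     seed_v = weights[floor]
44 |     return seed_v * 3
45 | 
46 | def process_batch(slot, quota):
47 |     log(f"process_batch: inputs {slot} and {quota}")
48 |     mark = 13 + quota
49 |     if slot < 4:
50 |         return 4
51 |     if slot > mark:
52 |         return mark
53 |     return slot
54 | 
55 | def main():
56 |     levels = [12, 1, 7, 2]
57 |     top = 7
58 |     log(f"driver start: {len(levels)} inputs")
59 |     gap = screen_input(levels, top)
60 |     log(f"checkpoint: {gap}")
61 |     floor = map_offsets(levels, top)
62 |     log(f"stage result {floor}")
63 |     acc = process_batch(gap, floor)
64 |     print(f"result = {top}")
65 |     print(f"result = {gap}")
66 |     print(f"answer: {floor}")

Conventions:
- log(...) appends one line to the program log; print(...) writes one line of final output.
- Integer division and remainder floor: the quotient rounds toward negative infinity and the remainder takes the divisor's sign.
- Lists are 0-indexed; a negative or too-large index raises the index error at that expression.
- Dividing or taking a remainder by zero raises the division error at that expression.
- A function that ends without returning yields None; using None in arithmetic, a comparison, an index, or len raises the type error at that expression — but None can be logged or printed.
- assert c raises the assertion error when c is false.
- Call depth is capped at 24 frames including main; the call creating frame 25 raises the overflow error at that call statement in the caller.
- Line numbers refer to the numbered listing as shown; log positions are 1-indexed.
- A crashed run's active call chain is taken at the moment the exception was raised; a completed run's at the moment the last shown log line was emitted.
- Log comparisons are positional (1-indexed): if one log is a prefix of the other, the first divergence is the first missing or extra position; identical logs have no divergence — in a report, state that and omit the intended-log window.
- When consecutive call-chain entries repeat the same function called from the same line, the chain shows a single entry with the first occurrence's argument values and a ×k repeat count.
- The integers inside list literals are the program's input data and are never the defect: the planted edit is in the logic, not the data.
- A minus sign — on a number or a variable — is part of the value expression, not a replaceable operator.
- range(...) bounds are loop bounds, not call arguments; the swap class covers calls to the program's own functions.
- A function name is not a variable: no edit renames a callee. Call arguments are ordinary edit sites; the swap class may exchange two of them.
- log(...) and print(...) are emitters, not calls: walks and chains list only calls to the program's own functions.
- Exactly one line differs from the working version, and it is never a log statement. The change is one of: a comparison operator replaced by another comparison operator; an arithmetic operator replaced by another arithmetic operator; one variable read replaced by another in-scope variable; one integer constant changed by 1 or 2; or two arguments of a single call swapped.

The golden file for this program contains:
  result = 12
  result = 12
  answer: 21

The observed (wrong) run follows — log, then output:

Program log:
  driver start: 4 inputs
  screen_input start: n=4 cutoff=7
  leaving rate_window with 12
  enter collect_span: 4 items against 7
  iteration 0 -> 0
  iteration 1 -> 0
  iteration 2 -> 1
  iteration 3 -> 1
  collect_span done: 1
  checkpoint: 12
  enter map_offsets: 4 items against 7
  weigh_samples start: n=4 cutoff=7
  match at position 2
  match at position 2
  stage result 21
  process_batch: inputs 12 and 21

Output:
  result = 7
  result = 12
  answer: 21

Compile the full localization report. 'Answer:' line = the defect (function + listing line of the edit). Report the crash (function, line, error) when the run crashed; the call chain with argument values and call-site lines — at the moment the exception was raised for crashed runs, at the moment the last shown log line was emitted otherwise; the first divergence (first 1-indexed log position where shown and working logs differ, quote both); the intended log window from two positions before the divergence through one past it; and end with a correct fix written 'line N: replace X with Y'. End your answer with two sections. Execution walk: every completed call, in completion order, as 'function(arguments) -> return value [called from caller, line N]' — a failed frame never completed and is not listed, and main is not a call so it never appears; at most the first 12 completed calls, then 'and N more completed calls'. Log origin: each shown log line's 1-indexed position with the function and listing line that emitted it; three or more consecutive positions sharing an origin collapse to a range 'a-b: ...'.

Answer: the defect is in main at line 64.
Key observation: Every logged value matches the working version; the printed result is what differs.
Call chain: main -> process_batch(12, 21) (called at line 63).
First divergence: none — the logs agree in full.
Execution walk:
  rate_window([12, 1, 7, 2]) -> 12  [called from screen_input, line 27]
  collect_span([12, 1, 7, 2], 7) -> 1  [called from screen_input, line 28]
  screen_input([12, 1, 7, 2], 7) -> 12  [called from main, line 59]
  weigh_samples([12, 1, 7, 2], 7) -> 2  [called from map_offsets, line 41]
  map_offsets([12, 1, 7, 2], 7) -> 21  [called from main, line 61]
  process_batch(12, 21) -> 12  [called from main, line 63]
Log origins:
  1 — main, line 58
  2 — screen_input, line 26
  3 — rate_window, line 6
  4 — collect_span, line 10
  5-8 — collect_span, line 15
  9 — collect_span, line 16
  10 — main, line 60
  11 — map_offsets, line 40
  12 — weigh_samples, line 33
  13 — weigh_samples, line 36
  14 — map_offsets, line 42
  15 — main, line 62
  16 — process_batch, line 47
A correct fix: line 64: replace `top` with `acc`.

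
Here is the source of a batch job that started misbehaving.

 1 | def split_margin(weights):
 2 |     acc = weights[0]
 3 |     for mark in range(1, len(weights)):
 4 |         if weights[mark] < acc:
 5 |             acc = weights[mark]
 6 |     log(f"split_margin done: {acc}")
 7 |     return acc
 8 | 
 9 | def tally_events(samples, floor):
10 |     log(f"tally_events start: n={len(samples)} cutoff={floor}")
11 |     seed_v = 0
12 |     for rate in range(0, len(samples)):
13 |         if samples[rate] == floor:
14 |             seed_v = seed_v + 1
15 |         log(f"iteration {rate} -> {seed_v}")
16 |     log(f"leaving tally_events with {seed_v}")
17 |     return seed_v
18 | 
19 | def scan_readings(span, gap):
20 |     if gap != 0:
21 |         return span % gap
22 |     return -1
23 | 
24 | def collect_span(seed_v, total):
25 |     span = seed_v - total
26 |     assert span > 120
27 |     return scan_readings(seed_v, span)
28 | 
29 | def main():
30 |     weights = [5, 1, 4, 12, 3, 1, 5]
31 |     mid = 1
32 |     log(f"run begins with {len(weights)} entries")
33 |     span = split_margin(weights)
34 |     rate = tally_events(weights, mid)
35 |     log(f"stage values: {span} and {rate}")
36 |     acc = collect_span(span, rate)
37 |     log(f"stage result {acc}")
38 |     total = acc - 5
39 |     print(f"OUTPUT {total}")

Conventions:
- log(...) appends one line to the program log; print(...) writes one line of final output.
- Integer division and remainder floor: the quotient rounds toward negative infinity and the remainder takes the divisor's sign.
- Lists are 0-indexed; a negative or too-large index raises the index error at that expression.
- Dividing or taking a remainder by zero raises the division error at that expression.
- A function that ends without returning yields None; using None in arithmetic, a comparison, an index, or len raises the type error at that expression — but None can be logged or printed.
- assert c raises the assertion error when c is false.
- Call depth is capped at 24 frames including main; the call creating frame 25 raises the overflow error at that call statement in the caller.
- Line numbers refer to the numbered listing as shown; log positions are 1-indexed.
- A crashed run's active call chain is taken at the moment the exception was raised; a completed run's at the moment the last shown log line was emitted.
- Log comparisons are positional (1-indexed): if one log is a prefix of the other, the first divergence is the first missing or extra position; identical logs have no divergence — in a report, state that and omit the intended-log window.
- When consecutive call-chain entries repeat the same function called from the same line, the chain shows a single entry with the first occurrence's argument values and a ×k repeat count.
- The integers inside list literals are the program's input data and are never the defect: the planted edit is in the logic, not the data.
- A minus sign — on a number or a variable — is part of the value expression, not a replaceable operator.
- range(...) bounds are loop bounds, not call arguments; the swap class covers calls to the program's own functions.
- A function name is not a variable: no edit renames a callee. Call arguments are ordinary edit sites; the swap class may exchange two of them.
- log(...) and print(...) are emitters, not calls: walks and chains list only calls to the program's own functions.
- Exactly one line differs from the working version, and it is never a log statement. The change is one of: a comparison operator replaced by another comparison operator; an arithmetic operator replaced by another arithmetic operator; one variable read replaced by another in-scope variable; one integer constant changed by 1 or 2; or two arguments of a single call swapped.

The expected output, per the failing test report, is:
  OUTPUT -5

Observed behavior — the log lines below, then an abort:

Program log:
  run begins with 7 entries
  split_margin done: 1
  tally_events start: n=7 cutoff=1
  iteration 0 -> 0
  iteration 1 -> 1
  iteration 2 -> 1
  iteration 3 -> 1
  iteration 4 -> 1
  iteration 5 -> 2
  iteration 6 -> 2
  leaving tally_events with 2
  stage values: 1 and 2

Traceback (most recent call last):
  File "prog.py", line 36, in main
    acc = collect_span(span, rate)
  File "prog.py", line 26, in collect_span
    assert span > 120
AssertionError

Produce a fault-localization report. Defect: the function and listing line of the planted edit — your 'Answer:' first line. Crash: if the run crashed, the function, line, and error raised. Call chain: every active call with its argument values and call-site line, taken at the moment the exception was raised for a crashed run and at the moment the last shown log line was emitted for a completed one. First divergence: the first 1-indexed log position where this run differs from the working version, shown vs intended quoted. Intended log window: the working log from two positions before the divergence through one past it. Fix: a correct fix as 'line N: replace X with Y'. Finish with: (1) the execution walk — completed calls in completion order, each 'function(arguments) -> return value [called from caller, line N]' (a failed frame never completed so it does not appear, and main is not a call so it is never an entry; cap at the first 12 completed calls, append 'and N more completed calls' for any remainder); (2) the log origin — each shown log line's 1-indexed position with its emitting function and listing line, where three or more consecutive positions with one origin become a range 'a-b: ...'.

Answer: the defect is in collect_span at line 26.
Core observation: The faulty run's log stops after 12 lines; the working version's next line would be 'stage result 0'.
Crash: collect_span, line 26, AssertionError.
Call chain: main -> collect_span(1, 2) (called at line 36).
First divergence: position 13 — after 12 matching lines the faulty run goes silent; intended next line 'stage result 0'.
Intended log window:
  11: leaving tally_events with 2
  12: stage values: 1 and 2
  13: stage result 0
Execution walk:
  split_margin([5, 1, 4, 12, 3, 1, 5]) -> 1  [called from main, line 33]
  tally_events([5, 1, 4, 12, 3, 1, 5], 1) -> 2  [called from main, line 34]
Log line origins:
  1: from main, line 32
  2: from split_margin, line 6
  3: from tally_events, line 10
  4-10: from tally_events, line 15
  11: from tally_events, line 16
  12: from main, line 35
A correct fix: line 26: replace `>` with `<=`.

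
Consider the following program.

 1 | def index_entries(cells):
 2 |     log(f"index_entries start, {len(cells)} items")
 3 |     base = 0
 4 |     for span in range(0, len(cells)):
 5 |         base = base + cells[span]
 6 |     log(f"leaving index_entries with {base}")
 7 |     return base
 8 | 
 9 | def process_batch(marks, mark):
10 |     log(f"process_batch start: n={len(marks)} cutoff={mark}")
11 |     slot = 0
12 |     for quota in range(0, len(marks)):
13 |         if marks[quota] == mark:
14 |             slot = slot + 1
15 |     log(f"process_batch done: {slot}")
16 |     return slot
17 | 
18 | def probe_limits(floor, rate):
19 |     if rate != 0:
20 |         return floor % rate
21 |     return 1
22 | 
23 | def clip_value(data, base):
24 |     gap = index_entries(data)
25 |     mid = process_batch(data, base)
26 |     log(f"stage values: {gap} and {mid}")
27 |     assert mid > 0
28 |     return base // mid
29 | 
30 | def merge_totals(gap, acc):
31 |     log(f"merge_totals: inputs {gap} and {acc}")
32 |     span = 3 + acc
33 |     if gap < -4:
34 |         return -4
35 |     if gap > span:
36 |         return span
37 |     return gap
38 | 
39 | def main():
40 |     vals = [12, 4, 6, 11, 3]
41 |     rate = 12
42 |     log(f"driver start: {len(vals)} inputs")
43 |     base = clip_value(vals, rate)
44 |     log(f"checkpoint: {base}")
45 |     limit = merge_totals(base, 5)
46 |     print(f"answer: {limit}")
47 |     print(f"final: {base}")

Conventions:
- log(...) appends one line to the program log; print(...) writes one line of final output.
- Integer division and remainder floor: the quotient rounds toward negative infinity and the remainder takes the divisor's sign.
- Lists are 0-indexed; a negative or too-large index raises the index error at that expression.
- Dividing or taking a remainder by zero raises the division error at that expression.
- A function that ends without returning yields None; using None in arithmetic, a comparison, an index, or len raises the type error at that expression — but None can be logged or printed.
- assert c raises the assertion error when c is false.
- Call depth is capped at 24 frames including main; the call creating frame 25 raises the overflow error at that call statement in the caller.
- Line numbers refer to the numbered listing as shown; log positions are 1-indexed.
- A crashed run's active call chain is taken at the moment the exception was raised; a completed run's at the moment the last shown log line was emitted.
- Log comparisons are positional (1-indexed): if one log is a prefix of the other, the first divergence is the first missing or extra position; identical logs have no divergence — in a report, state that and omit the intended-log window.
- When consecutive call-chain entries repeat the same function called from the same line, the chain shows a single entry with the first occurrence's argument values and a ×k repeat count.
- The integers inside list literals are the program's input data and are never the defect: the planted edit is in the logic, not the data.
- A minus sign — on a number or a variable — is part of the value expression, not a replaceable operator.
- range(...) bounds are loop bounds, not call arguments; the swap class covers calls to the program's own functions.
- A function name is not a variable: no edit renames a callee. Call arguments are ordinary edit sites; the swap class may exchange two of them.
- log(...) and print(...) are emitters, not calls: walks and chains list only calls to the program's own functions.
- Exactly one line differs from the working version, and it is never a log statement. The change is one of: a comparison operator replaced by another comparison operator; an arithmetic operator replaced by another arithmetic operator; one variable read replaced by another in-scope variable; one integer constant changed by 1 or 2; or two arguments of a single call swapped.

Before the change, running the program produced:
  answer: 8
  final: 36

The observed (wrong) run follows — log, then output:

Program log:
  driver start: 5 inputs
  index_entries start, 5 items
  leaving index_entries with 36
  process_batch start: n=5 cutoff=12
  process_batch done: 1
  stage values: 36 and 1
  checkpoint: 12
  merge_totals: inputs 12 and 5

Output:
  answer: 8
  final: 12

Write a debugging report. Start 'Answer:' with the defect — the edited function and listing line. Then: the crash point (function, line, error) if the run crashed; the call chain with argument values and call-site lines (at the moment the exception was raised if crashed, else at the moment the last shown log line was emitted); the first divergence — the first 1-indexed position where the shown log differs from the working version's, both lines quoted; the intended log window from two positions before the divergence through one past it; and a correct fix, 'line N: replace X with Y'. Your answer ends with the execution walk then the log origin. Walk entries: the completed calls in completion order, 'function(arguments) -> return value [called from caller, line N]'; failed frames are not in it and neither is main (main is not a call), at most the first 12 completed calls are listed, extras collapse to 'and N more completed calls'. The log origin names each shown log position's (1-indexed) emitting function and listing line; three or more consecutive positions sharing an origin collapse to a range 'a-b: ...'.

Answer: the defect is in clip_value at line 28.
Key fact: Log line 7 is where behavior first shows: 'checkpoint: 12' appears instead of 'checkpoint: 36'.
Call chain: main -> merge_totals(12, 5) (called at line 45).
First divergence: position 7 — shown 'checkpoint: 12', intended 'checkpoint: 36'.
Intended log window:
  5: process_batch done: 1
  6: stage values: 36 and 1
  7: checkpoint: 36
  8: merge_totals: inputs 36 and 5
Execution walk:
  index_entries([12, 4, 6, 11, 3]) -> 36  [called from clip_value, line 24]
  process_batch([12, 4, 6, 11, 3], 12) -> 1  [called from clip_value, line 25]
  clip_value([12, 4, 6, 11, 3], 12) -> 12  [called from main, line 43]
  merge_totals(12, 5) -> 8  [called from main, line 45]
Origin of each log line:
  1 — main, line 42
  2 — index_entries, line 2
  3 — index_entries, line 6
  4 — process_batch, line 10
  5 — process_batch, line 15
  6 — clip_value, line 26
  7 — main, line 44
  8 — merge_totals, line 31
A correct fix: line 28: replace `base` with `gap`.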